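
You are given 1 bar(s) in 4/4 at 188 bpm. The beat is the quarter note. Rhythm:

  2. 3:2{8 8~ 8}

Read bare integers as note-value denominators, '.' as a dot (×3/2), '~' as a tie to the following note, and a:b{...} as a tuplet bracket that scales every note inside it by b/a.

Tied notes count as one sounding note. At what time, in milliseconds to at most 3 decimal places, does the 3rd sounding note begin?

1. 0.0ms @ 0 + 957.447ms (3)
2. 957.447ms @ 3 + 106.383ms (1/3)
3. 1063.83ms @ 10/3 + 212.766ms (2/3)

note 3 onset = 10/3b = 1063.83ms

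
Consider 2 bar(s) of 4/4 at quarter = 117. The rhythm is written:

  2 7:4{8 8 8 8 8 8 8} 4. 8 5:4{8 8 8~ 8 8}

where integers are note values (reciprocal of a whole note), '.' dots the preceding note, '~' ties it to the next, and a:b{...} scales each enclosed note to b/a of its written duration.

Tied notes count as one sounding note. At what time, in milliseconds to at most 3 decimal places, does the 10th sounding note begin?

1. 0.0ms @ 0 + 1025.641ms (2)
2. 1025.641ms @ 2 + 146.52ms (2/7)
3. 1172.161ms @ 16/7 + 146.52ms (2/7)
4. 1318.681ms @ 18/7 + 146.52ms (2/7)
5. 1465.201ms @ 20/7 + 146.52ms (2/7)
6. 1611.722ms @ 22/7 + 146.52ms (2/7)
7. 1758.242ms @ 24/7 + 146.52ms (2/7)
8. 1904.762ms @ 26/7 + 146.52ms (2/7)
9. 2051.282ms @ 4 + 769.231ms (3/2)
10. 2820.513ms @ 11/2 + 256.41ms (1/2)
11. 3076.923ms @ 6 + 205.128ms (2/5)
12. 3282.051ms @ 32/5 + 205.128ms (2/5)
13. 3487.179ms @ 34/5 + 410.256ms (4/5)
14. 3897.436ms @ 38/5 + 205.128ms (2/5)

note 10 onset = 11/2b = 2820.513ms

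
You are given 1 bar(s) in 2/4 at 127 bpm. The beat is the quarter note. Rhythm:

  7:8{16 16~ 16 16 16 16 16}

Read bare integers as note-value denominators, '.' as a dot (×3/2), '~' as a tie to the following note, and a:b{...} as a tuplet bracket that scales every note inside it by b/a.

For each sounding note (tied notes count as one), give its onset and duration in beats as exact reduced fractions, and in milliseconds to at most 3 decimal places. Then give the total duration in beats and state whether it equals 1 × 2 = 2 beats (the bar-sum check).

1) 0.0ms=0b +134.983ms=2/7b
2) 134.983ms=2/7b +269.966ms=4/7b
3) 404.949ms=6/7b +134.983ms=2/7b
4) 539.933ms=8/7b +134.983ms=2/7b
5) 674.916ms=10/7b +134.983ms=2/7b
6) 809.899ms=12/7b +134.983ms=2/7b
Σ=2b of 2 (127bpm 2/4) — PASS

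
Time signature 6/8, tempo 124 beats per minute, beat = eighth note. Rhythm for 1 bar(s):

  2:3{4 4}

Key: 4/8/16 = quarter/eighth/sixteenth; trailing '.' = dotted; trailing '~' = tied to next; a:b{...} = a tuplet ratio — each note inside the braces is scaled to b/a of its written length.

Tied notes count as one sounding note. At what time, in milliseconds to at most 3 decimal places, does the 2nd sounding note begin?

note 2 onset = 3b = 1451.613ms

1. 0.0ms @ 0 + 1451.613ms (3)
2. 1451.613ms @ 3 + 1451.613ms (3)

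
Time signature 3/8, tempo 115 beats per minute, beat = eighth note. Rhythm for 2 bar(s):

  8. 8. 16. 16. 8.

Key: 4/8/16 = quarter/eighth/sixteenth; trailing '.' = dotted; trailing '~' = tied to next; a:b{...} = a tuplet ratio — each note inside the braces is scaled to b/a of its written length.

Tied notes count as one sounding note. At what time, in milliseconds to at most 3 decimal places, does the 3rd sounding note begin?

1. 0.0ms @ 0 + 782.609ms (3/2)
2. 782.609ms @ 3/2 + 782.609ms (3/2)
3. 1565.217ms @ 3 + 391.304ms (3/4)
4. 1956.522ms @ 15/4 + 391.304ms (3/4)
5. 2347.826ms @ 9/2 + 782.609ms (3/2)

note 3 onset = 3b = 1565.217ms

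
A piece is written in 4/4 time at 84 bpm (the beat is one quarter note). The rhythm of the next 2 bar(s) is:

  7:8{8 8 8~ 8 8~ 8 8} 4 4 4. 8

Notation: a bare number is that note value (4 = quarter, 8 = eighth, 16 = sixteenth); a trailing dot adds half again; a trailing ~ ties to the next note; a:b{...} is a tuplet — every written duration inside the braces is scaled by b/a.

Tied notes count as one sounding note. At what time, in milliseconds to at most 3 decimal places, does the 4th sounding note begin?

note 4 onset = 16/7b = 1632.653ms

1. 0.0ms @ 0 + 408.163ms (4/7)
2. 408.163ms @ 4/7 + 408.163ms (4/7)
3. 816.327ms @ 8/7 + 816.327ms (8/7)
4. 1632.653ms @ 16/7 + 816.327ms (8/7)
5. 2448.98ms @ 24/7 + 408.163ms (4/7)
6. 2857.143ms @ 4 + 714.286ms (1)
7. 3571.429ms @ 5 + 714.286ms (1)
8. 4285.714ms @ 6 + 1071.429ms (3/2)
9. 5357.143ms @ 15/2 + 357.143ms (1/2)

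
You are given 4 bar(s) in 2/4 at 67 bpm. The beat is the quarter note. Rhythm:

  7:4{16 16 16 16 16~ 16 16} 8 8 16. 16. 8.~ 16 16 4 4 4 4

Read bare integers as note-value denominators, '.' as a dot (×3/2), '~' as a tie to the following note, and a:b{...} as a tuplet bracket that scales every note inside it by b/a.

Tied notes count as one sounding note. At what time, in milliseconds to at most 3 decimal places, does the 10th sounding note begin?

1. 0.0ms @ 0 + 127.932ms (1/7)
2. 127.932ms @ 1/7 + 127.932ms (1/7)
3. 255.864ms @ 2/7 + 127.932ms (1/7)
4. 383.795ms @ 3/7 + 127.932ms (1/7)
5. 511.727ms @ 4/7 + 255.864ms (2/7)
6. 767.591ms @ 6/7 + 127.932ms (1/7)
7. 895.522ms @ 1 + 447.761ms (1/2)
8. 1343.284ms @ 3/2 + 447.761ms (1/2)
9. 1791.045ms @ 2 + 335.821ms (3/8)
10. 2126.866ms @ 19/8 + 335.821ms (3/8)
11. 2462.687ms @ 11/4 + 895.522ms (1)
12. 3358.209ms @ 15/4 + 223.881ms (1/4)
13. 3582.09ms @ 4 + 895.522ms (1)
14. 4477.612ms @ 5 + 895.522ms (1)
15. 5373.134ms @ 6 + 895.522ms (1)
16. 6268.657ms @ 7 + 895.522ms (1)

note 10 onset = 19/8b = 2126.866ms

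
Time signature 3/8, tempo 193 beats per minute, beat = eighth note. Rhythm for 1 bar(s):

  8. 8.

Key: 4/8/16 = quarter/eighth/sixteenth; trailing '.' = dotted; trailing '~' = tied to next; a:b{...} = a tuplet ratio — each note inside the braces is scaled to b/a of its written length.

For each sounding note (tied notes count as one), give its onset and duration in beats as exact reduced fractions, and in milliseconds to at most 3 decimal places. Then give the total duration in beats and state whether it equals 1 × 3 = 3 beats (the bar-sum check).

1) 0.0ms=0b +466.321ms=3/2b
2) 466.321ms=3/2b +466.321ms=3/2b
Σ=3b of 3 (193bpm 3/8) — PASS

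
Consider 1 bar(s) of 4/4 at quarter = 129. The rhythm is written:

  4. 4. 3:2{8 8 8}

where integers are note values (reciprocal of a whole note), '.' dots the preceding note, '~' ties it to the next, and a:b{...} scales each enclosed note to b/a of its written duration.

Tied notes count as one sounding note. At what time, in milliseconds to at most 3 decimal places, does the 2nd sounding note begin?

1. 0.0ms @ 0 + 697.674ms (3/2)
2. 697.674ms @ 3/2 + 697.674ms (3/2)
3. 1395.349ms @ 3 + 155.039ms (1/3)
4. 1550.388ms @ 10/3 + 155.039ms (1/3)
5. 1705.426ms @ 11/3 + 155.039ms (1/3)

note 2 onset = 3/2b = 697.674ms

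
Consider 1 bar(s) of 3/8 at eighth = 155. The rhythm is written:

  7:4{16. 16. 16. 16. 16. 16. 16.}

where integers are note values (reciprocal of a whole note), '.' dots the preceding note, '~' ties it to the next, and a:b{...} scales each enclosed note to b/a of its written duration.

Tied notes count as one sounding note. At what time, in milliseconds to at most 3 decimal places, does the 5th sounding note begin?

note 5 onset = 12/7b = 663.594ms

1. 0.0ms @ 0 + 165.899ms (3/7)
2. 165.899ms @ 3/7 + 165.899ms (3/7)
3. 331.797ms @ 6/7 + 165.899ms (3/7)
4. 497.696ms @ 9/7 + 165.899ms (3/7)
5. 663.594ms @ 12/7 + 165.899ms (3/7)
6. 829.493ms @ 15/7 + 165.899ms (3/7)
7. 995.392ms @ 18/7 + 165.899ms (3/7)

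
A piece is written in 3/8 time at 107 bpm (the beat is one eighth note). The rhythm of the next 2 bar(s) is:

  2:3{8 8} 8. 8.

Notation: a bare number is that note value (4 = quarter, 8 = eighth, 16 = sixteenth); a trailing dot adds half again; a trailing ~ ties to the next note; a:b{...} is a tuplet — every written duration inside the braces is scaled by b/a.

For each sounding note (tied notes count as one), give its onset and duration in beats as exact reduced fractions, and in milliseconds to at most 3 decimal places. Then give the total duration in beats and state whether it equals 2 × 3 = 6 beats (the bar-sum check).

1) 0.0ms=0b +841.121ms=3/2b
2) 841.121ms=3/2b +841.121ms=3/2b
3) 1682.243ms=3b +841.121ms=3/2b
4) 2523.364ms=9/2b +841.121ms=3/2b
Σ=6b of 6 (107bpm 3/8) — PASS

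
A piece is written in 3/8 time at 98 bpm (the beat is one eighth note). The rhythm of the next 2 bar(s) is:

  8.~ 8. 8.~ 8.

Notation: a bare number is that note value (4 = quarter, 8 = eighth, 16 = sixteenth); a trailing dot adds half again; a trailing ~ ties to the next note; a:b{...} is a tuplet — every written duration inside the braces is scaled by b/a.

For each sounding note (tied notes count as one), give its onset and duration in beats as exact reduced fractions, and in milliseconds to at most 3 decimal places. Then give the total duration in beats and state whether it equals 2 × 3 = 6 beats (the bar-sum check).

1) 0.0ms=0b +1836.735ms=3b
2) 1836.735ms=3b +1836.735ms=3b
Σ=6b of 6 (98bpm 3/8) — PASS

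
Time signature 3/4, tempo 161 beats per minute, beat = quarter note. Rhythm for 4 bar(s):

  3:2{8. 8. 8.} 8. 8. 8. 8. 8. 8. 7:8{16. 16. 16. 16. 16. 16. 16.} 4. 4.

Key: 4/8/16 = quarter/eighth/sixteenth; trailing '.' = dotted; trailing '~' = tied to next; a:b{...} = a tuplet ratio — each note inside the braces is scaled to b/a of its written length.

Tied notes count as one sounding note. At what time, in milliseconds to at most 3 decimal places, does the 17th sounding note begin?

note 17 onset = 9b = 3354.037ms

1. 0.0ms @ 0 + 186.335ms (1/2)
2. 186.335ms @ 1/2 + 186.335ms (1/2)
3. 372.671ms @ 1 + 186.335ms (1/2)
4. 559.006ms @ 3/2 + 279.503ms (3/4)
5. 838.509ms @ 9/4 + 279.503ms (3/4)
6. 1118.012ms @ 3 + 279.503ms (3/4)
7. 1397.516ms @ 15/4 + 279.503ms (3/4)
8. 1677.019ms @ 9/2 + 279.503ms (3/4)
9. 1956.522ms @ 21/4 + 279.503ms (3/4)
10. 2236.025ms @ 6 + 159.716ms (3/7)
11. 2395.741ms @ 45/7 + 159.716ms (3/7)
12. 2555.457ms @ 48/7 + 159.716ms (3/7)
13. 2715.173ms @ 51/7 + 159.716ms (3/7)
14. 2874.889ms @ 54/7 + 159.716ms (3/7)
15. 3034.605ms @ 57/7 + 159.716ms (3/7)
16. 3194.321ms @ 60/7 + 159.716ms (3/7)
17. 3354.037ms @ 9 + 559.006ms (3/2)
18. 3913.043ms @ 21/2 + 559.006ms (3/2)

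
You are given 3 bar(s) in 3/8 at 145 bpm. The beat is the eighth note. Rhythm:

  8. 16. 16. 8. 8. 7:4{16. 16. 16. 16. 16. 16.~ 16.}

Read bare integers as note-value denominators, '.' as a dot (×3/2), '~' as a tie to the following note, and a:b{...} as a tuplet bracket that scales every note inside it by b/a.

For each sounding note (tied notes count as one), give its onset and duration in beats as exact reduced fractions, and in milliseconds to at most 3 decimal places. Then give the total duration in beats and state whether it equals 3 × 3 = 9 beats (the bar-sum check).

1) 0.0ms=0b +620.69ms=3/2b
2) 620.69ms=3/2b +310.345ms=3/4b
3) 931.034ms=9/4b +310.345ms=3/4b
4) 1241.379ms=3b +620.69ms=3/2b
5) 1862.069ms=9/2b +620.69ms=3/2b
6) 2482.759ms=6b +177.34ms=3/7b
7) 2660.099ms=45/7b +177.34ms=3/7b
8) 2837.438ms=48/7b +177.34ms=3/7b
9) 3014.778ms=51/7b +177.34ms=3/7b
10) 3192.118ms=54/7b +177.34ms=3/7b
11) 3369.458ms=57/7b +354.68ms=6/7b
Σ=9b of 9 (145bpm 3/8) — PASS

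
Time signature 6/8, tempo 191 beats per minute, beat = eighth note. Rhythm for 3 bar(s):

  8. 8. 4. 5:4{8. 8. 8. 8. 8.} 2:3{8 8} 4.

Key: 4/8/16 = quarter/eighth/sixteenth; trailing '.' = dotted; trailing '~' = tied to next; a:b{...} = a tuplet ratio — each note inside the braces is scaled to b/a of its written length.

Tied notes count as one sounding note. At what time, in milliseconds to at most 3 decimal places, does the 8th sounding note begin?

1. 0.0ms @ 0 + 471.204ms (3/2)
2. 471.204ms @ 3/2 + 471.204ms (3/2)
3. 942.408ms @ 3 + 942.408ms (3)
4. 1884.817ms @ 6 + 376.963ms (6/5)
5. 2261.78ms @ 36/5 + 376.963ms (6/5)
6. 2638.743ms @ 42/5 + 376.963ms (6/5)
7. 3015.707ms @ 48/5 + 376.963ms (6/5)
8. 3392.67ms @ 54/5 + 376.963ms (6/5)
9. 3769.634ms @ 12 + 471.204ms (3/2)
10. 4240.838ms @ 27/2 + 471.204ms (3/2)
11. 4712.042ms @ 15 + 942.408ms (3)

note 8 onset = 54/5b = 3392.67ms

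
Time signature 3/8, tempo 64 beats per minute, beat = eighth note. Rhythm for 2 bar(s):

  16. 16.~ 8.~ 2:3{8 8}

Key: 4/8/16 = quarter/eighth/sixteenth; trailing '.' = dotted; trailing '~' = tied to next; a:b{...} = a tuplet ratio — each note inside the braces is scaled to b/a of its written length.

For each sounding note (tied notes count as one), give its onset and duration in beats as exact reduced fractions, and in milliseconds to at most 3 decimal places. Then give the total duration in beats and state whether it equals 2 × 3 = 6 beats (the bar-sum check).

1) 0.0ms=0b +703.125ms=3/4b
2) 703.125ms=3/4b +3515.625ms=15/4b
3) 4218.75ms=9/2b +1406.25ms=3/2b
Σ=6b of 6 (64bpm 3/8) — PASS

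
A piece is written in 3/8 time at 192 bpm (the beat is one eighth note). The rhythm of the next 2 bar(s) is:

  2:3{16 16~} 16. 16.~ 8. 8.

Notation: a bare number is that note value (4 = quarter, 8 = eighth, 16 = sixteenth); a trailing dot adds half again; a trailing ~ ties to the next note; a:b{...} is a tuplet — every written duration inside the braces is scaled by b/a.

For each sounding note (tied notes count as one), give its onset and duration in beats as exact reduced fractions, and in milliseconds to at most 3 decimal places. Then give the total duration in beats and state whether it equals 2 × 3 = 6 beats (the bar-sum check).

1) 0.0ms=0b +234.375ms=3/4b
2) 234.375ms=3/4b +468.75ms=3/2b
3) 703.125ms=9/4b +703.125ms=9/4b
4) 1406.25ms=9/2b +468.75ms=3/2b
Σ=6b of 6 (192bpm 3/8) — PASS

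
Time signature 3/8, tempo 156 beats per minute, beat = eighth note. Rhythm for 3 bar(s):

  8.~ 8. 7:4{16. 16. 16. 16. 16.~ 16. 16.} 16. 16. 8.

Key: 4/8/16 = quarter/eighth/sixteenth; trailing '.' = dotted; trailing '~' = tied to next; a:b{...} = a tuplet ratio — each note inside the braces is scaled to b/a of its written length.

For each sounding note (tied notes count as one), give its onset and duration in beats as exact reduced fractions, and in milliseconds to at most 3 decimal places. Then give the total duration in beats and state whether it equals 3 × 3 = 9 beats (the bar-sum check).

1) 0.0ms=0b +1153.846ms=3b
2) 1153.846ms=3b +164.835ms=3/7b
3) 1318.681ms=24/7b +164.835ms=3/7b
4) 1483.516ms=27/7b +164.835ms=3/7b
5) 1648.352ms=30/7b +164.835ms=3/7b
6) 1813.187ms=33/7b +329.67ms=6/7b
7) 2142.857ms=39/7b +164.835ms=3/7b
8) 2307.692ms=6b +288.462ms=3/4b
9) 2596.154ms=27/4b +288.462ms=3/4b
10) 2884.615ms=15/2b +576.923ms=3/2b
Σ=9b of 9 (156bpm 3/8) — PASS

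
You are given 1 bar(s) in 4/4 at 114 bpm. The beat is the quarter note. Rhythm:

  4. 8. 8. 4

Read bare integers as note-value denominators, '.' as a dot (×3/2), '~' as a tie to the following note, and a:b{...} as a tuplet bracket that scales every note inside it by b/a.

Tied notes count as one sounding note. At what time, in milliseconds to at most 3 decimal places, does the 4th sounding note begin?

note 4 onset = 3b = 1578.947ms

1. 0.0ms @ 0 + 789.474ms (3/2)
2. 789.474ms @ 3/2 + 394.737ms (3/4)
3. 1184.211ms @ 9/4 + 394.737ms (3/4)
4. 1578.947ms @ 3 + 526.316ms (1)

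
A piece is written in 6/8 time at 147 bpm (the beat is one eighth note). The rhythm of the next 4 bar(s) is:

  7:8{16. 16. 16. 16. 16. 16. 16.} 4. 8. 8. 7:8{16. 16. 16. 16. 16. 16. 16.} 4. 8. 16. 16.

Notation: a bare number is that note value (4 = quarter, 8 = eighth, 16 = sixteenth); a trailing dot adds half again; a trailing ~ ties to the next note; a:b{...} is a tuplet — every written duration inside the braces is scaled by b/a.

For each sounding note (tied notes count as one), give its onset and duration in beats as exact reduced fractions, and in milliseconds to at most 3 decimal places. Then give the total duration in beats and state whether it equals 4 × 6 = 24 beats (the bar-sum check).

1) 0.0ms=0b +349.854ms=6/7b
2) 349.854ms=6/7b +349.854ms=6/7b
3) 699.708ms=12/7b +349.854ms=6/7b
4) 1049.563ms=18/7b +349.854ms=6/7b
5) 1399.417ms=24/7b +349.854ms=6/7b
6) 1749.271ms=30/7b +349.854ms=6/7b
7) 2099.125ms=36/7b +349.854ms=6/7b
8) 2448.98ms=6b +1224.49ms=3b
9) 3673.469ms=9b +612.245ms=3/2b
10) 4285.714ms=21/2b +612.245ms=3/2b
11) 4897.959ms=12b +349.854ms=6/7b
12) 5247.813ms=90/7b +349.854ms=6/7b
13) 5597.668ms=96/7b +349.854ms=6/7b
14) 5947.522ms=102/7b +349.854ms=6/7b
15) 6297.376ms=108/7b +349.854ms=6/7b
16) 6647.23ms=114/7b +349.854ms=6/7b
17) 6997.085ms=120/7b +349.854ms=6/7b
18) 7346.939ms=18b +1224.49ms=3b
19) 8571.429ms=21b +612.245ms=3/2b
20) 9183.673ms=45/2b +306.122ms=3/4b
21) 9489.796ms=93/4b +306.122ms=3/4b
Σ=24b of 24 (147bpm 6/8) — PASS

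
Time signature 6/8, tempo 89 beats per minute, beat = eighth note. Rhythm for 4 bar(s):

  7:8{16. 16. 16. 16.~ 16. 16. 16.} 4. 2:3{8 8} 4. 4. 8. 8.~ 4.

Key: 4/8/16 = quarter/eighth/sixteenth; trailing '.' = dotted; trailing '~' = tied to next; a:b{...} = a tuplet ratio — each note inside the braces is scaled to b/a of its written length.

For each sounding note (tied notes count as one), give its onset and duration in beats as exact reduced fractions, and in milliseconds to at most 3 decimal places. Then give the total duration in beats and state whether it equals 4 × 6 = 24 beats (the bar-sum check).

1) 0.0ms=0b +577.849ms=6/7b
2) 577.849ms=6/7b +577.849ms=6/7b
3) 1155.698ms=12/7b +577.849ms=6/7b
4) 1733.547ms=18/7b +1155.698ms=12/7b
5) 2889.246ms=30/7b +577.849ms=6/7b
6) 3467.095ms=36/7b +577.849ms=6/7b
7) 4044.944ms=6b +2022.472ms=3b
8) 6067.416ms=9b +1011.236ms=3/2b
9) 7078.652ms=21/2b +1011.236ms=3/2b
10) 8089.888ms=12b +2022.472ms=3b
11) 10112.36ms=15b +2022.472ms=3b
12) 12134.831ms=18b +1011.236ms=3/2b
13) 13146.067ms=39/2b +3033.708ms=9/2b
Σ=24b of 24 (89bpm 6/8) — PASS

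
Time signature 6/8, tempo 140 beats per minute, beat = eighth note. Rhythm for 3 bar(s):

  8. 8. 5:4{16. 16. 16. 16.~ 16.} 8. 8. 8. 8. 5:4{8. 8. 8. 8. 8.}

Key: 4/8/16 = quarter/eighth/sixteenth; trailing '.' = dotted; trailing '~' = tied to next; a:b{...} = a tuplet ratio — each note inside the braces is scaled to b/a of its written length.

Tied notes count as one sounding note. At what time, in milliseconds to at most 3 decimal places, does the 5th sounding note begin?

1. 0.0ms @ 0 + 642.857ms (3/2)
2. 642.857ms @ 3/2 + 642.857ms (3/2)
3. 1285.714ms @ 3 + 257.143ms (3/5)
4. 1542.857ms @ 18/5 + 257.143ms (3/5)
5. 1800.0ms @ 21/5 + 257.143ms (3/5)
6. 2057.143ms @ 24/5 + 514.286ms (6/5)
7. 2571.429ms @ 6 + 642.857ms (3/2)
8. 3214.286ms @ 15/2 + 642.857ms (3/2)
9. 3857.143ms @ 9 + 642.857ms (3/2)
10. 4500.0ms @ 21/2 + 642.857ms (3/2)
11. 5142.857ms @ 12 + 514.286ms (6/5)
12. 5657.143ms @ 66/5 + 514.286ms (6/5)
13. 6171.429ms @ 72/5 + 514.286ms (6/5)
14. 6685.714ms @ 78/5 + 514.286ms (6/5)
15. 7200.0ms @ 84/5 + 514.286ms (6/5)

note 5 onset = 21/5b = 1800.0ms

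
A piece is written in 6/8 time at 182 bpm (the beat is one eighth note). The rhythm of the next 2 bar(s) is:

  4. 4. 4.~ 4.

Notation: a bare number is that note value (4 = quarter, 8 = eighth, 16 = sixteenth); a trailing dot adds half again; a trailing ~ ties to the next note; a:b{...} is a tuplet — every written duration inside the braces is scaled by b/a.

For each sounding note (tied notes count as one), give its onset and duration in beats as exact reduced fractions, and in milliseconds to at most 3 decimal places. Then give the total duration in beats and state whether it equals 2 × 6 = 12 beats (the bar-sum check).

1) 0.0ms=0b +989.011ms=3b
2) 989.011ms=3b +989.011ms=3b
3) 1978.022ms=6b +1978.022ms=6b
Σ=12b of 12 (182bpm 6/8) — PASS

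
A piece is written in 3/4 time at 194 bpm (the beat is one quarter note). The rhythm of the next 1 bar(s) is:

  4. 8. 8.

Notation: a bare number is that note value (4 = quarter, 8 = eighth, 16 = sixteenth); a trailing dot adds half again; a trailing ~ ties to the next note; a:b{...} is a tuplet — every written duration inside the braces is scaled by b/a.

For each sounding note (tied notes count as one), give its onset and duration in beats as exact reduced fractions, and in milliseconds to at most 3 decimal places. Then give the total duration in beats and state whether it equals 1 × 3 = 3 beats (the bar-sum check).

1) 0.0ms=0b +463.918ms=3/2b
2) 463.918ms=3/2b +231.959ms=3/4b
3) 695.876ms=9/4b +231.959ms=3/4b
Σ=3b of 3 (194bpm 3/4) — PASS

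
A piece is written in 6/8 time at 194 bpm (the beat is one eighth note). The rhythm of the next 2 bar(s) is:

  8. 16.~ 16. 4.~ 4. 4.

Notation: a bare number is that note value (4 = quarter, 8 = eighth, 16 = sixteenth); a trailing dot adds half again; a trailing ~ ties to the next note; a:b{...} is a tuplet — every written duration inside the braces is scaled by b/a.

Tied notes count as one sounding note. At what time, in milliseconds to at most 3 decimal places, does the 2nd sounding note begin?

1. 0.0ms @ 0 + 463.918ms (3/2)
2. 463.918ms @ 3/2 + 463.918ms (3/2)
3. 927.835ms @ 3 + 1855.67ms (6)
4. 2783.505ms @ 9 + 927.835ms (3)

note 2 onset = 3/2b = 463.918ms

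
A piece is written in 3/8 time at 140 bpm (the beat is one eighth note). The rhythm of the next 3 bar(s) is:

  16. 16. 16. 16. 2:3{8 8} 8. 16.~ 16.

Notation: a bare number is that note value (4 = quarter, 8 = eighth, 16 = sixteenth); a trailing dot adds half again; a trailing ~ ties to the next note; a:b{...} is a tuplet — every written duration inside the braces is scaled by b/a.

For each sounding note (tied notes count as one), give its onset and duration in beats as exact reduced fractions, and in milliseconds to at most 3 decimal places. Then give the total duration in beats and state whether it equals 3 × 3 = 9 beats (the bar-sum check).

1) 0.0ms=0b +321.429ms=3/4b
2) 321.429ms=3/4b +321.429ms=3/4b
3) 642.857ms=3/2b +321.429ms=3/4b
4) 964.286ms=9/4b +321.429ms=3/4b
5) 1285.714ms=3b +642.857ms=3/2b
6) 1928.571ms=9/2b +642.857ms=3/2b
7) 2571.429ms=6b +642.857ms=3/2b
8) 3214.286ms=15/2b +642.857ms=3/2b
Σ=9b of 9 (140bpm 3/8) — PASS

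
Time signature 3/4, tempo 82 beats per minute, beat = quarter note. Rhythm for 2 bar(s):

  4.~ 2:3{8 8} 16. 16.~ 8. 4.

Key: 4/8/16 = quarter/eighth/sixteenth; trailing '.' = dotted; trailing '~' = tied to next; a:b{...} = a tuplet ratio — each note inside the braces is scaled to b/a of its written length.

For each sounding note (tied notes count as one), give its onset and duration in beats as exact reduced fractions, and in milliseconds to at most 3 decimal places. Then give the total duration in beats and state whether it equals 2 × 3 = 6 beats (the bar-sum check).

1) 0.0ms=0b +1646.341ms=9/4b
2) 1646.341ms=9/4b +548.78ms=3/4b
3) 2195.122ms=3b +274.39ms=3/8b
4) 2469.512ms=27/8b +823.171ms=9/8b
5) 3292.683ms=9/2b +1097.561ms=3/2b
Σ=6b of 6 (82bpm 3/4) — PASS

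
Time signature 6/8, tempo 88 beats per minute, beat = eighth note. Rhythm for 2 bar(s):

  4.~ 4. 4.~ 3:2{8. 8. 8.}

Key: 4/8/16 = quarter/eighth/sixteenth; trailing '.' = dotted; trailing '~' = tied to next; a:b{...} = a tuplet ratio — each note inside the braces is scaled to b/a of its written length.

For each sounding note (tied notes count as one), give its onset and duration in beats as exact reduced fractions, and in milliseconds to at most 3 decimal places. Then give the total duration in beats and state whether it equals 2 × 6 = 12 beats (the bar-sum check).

1) 0.0ms=0b +4090.909ms=6b
2) 4090.909ms=6b +2727.273ms=4b
3) 6818.182ms=10b +681.818ms=1b
4) 7500.0ms=11b +681.818ms=1b
Σ=12b of 12 (88bpm 6/8) — PASS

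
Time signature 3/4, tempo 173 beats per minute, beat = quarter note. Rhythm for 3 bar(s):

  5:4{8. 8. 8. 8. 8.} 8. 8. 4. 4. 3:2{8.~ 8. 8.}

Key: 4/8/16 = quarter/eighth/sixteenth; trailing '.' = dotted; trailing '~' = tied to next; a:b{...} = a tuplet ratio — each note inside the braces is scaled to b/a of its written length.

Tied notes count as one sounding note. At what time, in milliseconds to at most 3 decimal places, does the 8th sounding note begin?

note 8 onset = 9/2b = 1560.694ms

1. 0.0ms @ 0 + 208.092ms (3/5)
2. 208.092ms @ 3/5 + 208.092ms (3/5)
3. 416.185ms @ 6/5 + 208.092ms (3/5)
4. 624.277ms @ 9/5 + 208.092ms (3/5)
5. 832.37ms @ 12/5 + 208.092ms (3/5)
6. 1040.462ms @ 3 + 260.116ms (3/4)
7. 1300.578ms @ 15/4 + 260.116ms (3/4)
8. 1560.694ms @ 9/2 + 520.231ms (3/2)
9. 2080.925ms @ 6 + 520.231ms (3/2)
10. 2601.156ms @ 15/2 + 346.821ms (1)
11. 2947.977ms @ 17/2 + 173.41ms (1/2)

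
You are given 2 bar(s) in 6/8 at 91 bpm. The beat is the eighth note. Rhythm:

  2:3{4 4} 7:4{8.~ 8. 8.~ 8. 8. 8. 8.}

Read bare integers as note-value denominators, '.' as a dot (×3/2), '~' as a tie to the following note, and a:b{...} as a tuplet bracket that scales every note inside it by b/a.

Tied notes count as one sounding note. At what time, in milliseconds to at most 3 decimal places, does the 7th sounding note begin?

note 7 onset = 78/7b = 7346.939ms

1. 0.0ms @ 0 + 1978.022ms (3)
2. 1978.022ms @ 3 + 1978.022ms (3)
3. 3956.044ms @ 6 + 1130.298ms (12/7)
4. 5086.342ms @ 54/7 + 1130.298ms (12/7)
5. 6216.641ms @ 66/7 + 565.149ms (6/7)
6. 6781.79ms @ 72/7 + 565.149ms (6/7)
7. 7346.939ms @ 78/7 + 565.149ms (6/7)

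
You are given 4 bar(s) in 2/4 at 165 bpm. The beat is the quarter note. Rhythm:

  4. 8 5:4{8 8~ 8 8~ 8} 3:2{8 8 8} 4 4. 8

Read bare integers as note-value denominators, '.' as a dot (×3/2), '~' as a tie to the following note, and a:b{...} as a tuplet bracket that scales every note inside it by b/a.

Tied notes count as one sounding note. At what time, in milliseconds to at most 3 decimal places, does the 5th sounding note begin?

note 5 onset = 16/5b = 1163.636ms

1. 0.0ms @ 0 + 545.455ms (3/2)
2. 545.455ms @ 3/2 + 181.818ms (1/2)
3. 727.273ms @ 2 + 145.455ms (2/5)
4. 872.727ms @ 12/5 + 290.909ms (4/5)
5. 1163.636ms @ 16/5 + 290.909ms (4/5)
6. 1454.545ms @ 4 + 121.212ms (1/3)
7. 1575.758ms @ 13/3 + 121.212ms (1/3)
8. 1696.97ms @ 14/3 + 121.212ms (1/3)
9. 1818.182ms @ 5 + 363.636ms (1)
10. 2181.818ms @ 6 + 545.455ms (3/2)
11. 2727.273ms @ 15/2 + 181.818ms (1/2)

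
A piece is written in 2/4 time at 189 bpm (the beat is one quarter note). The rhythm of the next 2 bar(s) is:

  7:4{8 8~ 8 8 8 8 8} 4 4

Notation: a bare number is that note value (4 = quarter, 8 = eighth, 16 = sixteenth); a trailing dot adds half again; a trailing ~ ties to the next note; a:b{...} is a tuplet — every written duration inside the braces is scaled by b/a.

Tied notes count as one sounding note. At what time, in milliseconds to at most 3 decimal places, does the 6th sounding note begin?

1. 0.0ms @ 0 + 90.703ms (2/7)
2. 90.703ms @ 2/7 + 181.406ms (4/7)
3. 272.109ms @ 6/7 + 90.703ms (2/7)
4. 362.812ms @ 8/7 + 90.703ms (2/7)
5. 453.515ms @ 10/7 + 90.703ms (2/7)
6. 544.218ms @ 12/7 + 90.703ms (2/7)
7. 634.921ms @ 2 + 317.46ms (1)
8. 952.381ms @ 3 + 317.46ms (1)

note 6 onset = 12/7b = 544.218ms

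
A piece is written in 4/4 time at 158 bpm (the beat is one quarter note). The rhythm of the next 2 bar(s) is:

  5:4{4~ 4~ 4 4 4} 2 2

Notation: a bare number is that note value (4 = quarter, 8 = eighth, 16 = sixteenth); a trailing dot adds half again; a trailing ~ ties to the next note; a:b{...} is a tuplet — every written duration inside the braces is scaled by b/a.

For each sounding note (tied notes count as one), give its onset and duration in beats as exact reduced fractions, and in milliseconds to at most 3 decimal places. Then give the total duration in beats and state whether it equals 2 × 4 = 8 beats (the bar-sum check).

1) 0.0ms=0b +911.392ms=12/5b
2) 911.392ms=12/5b +303.797ms=4/5b
3) 1215.19ms=16/5b +303.797ms=4/5b
4) 1518.987ms=4b +759.494ms=2b
5) 2278.481ms=6b +759.494ms=2b
Σ=8b of 8 (158bpm 4/4) — PASS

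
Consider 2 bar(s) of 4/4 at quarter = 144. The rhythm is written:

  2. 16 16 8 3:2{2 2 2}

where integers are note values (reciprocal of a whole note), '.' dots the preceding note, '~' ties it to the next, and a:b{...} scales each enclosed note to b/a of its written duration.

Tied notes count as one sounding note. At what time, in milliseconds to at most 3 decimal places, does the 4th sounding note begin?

note 4 onset = 7/2b = 1458.333ms

1. 0.0ms @ 0 + 1250.0ms (3)
2. 1250.0ms @ 3 + 104.167ms (1/4)
3. 1354.167ms @ 13/4 + 104.167ms (1/4)
4. 1458.333ms @ 7/2 + 208.333ms (1/2)
5. 1666.667ms @ 4 + 555.556ms (4/3)
6. 2222.222ms @ 16/3 + 555.556ms (4/3)
7. 2777.778ms @ 20/3 + 555.556ms (4/3)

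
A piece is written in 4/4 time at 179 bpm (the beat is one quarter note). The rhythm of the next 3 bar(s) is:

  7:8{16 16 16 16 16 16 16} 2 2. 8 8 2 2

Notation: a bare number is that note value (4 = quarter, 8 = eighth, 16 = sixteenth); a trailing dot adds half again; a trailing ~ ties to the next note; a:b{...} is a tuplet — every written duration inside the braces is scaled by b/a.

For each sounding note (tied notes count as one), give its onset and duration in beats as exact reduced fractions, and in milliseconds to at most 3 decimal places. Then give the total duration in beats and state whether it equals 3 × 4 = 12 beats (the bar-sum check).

1) 0.0ms=0b +95.77ms=2/7b
2) 95.77ms=2/7b +95.77ms=2/7b
3) 191.54ms=4/7b +95.77ms=2/7b
4) 287.31ms=6/7b +95.77ms=2/7b
5) 383.081ms=8/7b +95.77ms=2/7b
6) 478.851ms=10/7b +95.77ms=2/7b
7) 574.621ms=12/7b +95.77ms=2/7b
8) 670.391ms=2b +670.391ms=2b
9) 1340.782ms=4b +1005.587ms=3b
10) 2346.369ms=7b +167.598ms=1/2b
11) 2513.966ms=15/2b +167.598ms=1/2b
12) 2681.564ms=8b +670.391ms=2b
13) 3351.955ms=10b +670.391ms=2b
Σ=12b of 12 (179bpm 4/4) — PASS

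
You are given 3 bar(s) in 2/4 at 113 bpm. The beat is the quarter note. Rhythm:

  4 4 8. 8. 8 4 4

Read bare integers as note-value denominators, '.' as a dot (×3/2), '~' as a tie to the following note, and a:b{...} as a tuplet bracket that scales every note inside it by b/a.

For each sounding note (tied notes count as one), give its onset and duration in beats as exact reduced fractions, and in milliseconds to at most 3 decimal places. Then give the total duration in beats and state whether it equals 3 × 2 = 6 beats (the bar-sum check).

1) 0.0ms=0b +530.973ms=1b
2) 530.973ms=1b +530.973ms=1b
3) 1061.947ms=2b +398.23ms=3/4b
4) 1460.177ms=11/4b +398.23ms=3/4b
5) 1858.407ms=7/2b +265.487ms=1/2b
6) 2123.894ms=4b +530.973ms=1b
7) 2654.867ms=5b +530.973ms=1b
Σ=6b of 6 (113bpm 2/4) — PASS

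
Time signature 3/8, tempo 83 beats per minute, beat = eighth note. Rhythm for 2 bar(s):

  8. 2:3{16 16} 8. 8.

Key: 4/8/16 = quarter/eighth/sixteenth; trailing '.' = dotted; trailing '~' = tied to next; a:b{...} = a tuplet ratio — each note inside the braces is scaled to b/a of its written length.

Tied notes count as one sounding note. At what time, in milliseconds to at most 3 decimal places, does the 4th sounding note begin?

note 4 onset = 3b = 2168.675ms

1. 0.0ms @ 0 + 1084.337ms (3/2)
2. 1084.337ms @ 3/2 + 542.169ms (3/4)
3. 1626.506ms @ 9/4 + 542.169ms (3/4)
4. 2168.675ms @ 3 + 1084.337ms (3/2)
5. 3253.012ms @ 9/2 + 1084.337ms (3/2)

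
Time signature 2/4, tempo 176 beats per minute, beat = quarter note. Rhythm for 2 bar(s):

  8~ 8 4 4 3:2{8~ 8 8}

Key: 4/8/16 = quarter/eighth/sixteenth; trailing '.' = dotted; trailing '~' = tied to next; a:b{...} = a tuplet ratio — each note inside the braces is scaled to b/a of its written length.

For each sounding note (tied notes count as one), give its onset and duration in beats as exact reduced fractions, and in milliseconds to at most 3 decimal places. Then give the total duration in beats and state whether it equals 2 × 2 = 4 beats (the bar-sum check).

1) 0.0ms=0b +340.909ms=1b
2) 340.909ms=1b +340.909ms=1b
3) 681.818ms=2b +340.909ms=1b
4) 1022.727ms=3b +227.273ms=2/3b
5) 1250.0ms=11/3b +113.636ms=1/3b
Σ=4b of 4 (176bpm 2/4) — PASS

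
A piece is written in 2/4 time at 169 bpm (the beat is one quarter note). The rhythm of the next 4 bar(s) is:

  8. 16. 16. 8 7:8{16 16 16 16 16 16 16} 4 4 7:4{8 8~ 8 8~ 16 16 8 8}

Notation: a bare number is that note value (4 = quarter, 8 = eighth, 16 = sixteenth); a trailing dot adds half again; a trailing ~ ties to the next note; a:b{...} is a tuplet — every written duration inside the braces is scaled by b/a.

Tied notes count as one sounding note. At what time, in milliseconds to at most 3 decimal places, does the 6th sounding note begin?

1. 0.0ms @ 0 + 266.272ms (3/4)
2. 266.272ms @ 3/4 + 133.136ms (3/8)
3. 399.408ms @ 9/8 + 133.136ms (3/8)
4. 532.544ms @ 3/2 + 177.515ms (1/2)
5. 710.059ms @ 2 + 101.437ms (2/7)
6. 811.496ms @ 16/7 + 101.437ms (2/7)
7. 912.933ms @ 18/7 + 101.437ms (2/7)
8. 1014.37ms @ 20/7 + 101.437ms (2/7)
9. 1115.807ms @ 22/7 + 101.437ms (2/7)
10. 1217.244ms @ 24/7 + 101.437ms (2/7)
11. 1318.681ms @ 26/7 + 101.437ms (2/7)
12. 1420.118ms @ 4 + 355.03ms (1)
13. 1775.148ms @ 5 + 355.03ms (1)
14. 2130.178ms @ 6 + 101.437ms (2/7)
15. 2231.615ms @ 44/7 + 202.874ms (4/7)
16. 2434.489ms @ 48/7 + 152.156ms (3/7)
17. 2586.644ms @ 51/7 + 50.719ms (1/7)
18. 2637.363ms @ 52/7 + 101.437ms (2/7)
19. 2738.8ms @ 54/7 + 101.437ms (2/7)

note 6 onset = 16/7b = 811.496ms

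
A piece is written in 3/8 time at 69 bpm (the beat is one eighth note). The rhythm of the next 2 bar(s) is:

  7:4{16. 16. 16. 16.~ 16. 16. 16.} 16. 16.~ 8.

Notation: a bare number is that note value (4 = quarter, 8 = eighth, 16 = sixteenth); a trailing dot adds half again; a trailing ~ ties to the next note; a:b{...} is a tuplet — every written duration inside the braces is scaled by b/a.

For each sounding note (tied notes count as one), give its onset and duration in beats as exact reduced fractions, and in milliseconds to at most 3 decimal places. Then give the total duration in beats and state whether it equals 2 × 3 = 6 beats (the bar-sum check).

1) 0.0ms=0b +372.671ms=3/7b
2) 372.671ms=3/7b +372.671ms=3/7b
3) 745.342ms=6/7b +372.671ms=3/7b
4) 1118.012ms=9/7b +745.342ms=6/7b
5) 1863.354ms=15/7b +372.671ms=3/7b
6) 2236.025ms=18/7b +372.671ms=3/7b
7) 2608.696ms=3b +652.174ms=3/4b
8) 3260.87ms=15/4b +1956.522ms=9/4b
Σ=6b of 6 (69bpm 3/8) — PASS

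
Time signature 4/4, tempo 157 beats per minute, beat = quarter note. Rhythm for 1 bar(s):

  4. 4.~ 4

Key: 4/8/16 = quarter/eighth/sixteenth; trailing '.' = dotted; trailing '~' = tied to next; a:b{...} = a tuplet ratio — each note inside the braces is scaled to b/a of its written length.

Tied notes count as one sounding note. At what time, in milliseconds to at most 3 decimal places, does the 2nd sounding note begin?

note 2 onset = 3/2b = 573.248ms

1. 0.0ms @ 0 + 573.248ms (3/2)
2. 573.248ms @ 3/2 + 955.414ms (5/2)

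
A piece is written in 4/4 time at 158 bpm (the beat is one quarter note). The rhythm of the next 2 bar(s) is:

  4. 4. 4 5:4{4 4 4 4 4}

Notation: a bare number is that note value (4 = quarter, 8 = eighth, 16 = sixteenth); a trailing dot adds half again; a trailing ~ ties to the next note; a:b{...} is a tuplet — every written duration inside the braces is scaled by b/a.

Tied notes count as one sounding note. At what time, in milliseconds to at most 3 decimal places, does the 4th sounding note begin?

note 4 onset = 4b = 1518.987ms

1. 0.0ms @ 0 + 569.62ms (3/2)
2. 569.62ms @ 3/2 + 569.62ms (3/2)
3. 1139.241ms @ 3 + 379.747ms (1)
4. 1518.987ms @ 4 + 303.797ms (4/5)
5. 1822.785ms @ 24/5 + 303.797ms (4/5)
6. 2126.582ms @ 28/5 + 303.797ms (4/5)
7. 2430.38ms @ 32/5 + 303.797ms (4/5)
8. 2734.177ms @ 36/5 + 303.797ms (4/5)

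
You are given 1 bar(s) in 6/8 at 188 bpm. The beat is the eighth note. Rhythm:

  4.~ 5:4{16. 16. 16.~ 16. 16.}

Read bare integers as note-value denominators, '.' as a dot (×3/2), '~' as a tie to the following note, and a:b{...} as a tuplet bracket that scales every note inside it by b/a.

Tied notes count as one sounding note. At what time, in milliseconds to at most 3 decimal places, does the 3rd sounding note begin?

note 3 onset = 21/5b = 1340.426ms

1. 0.0ms @ 0 + 1148.936ms (18/5)
2. 1148.936ms @ 18/5 + 191.489ms (3/5)
3. 1340.426ms @ 21/5 + 382.979ms (6/5)
4. 1723.404ms @ 27/5 + 191.489ms (3/5)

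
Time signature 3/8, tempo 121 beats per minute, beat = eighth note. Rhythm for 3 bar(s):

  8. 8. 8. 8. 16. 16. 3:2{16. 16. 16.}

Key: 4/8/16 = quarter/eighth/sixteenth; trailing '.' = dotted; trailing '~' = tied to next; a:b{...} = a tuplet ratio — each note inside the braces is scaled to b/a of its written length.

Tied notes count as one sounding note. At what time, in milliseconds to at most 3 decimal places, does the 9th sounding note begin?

1. 0.0ms @ 0 + 743.802ms (3/2)
2. 743.802ms @ 3/2 + 743.802ms (3/2)
3. 1487.603ms @ 3 + 743.802ms (3/2)
4. 2231.405ms @ 9/2 + 743.802ms (3/2)
5. 2975.207ms @ 6 + 371.901ms (3/4)
6. 3347.107ms @ 27/4 + 371.901ms (3/4)
7. 3719.008ms @ 15/2 + 247.934ms (1/2)
8. 3966.942ms @ 8 + 247.934ms (1/2)
9. 4214.876ms @ 17/2 + 247.934ms (1/2)

note 9 onset = 17/2b = 4214.876ms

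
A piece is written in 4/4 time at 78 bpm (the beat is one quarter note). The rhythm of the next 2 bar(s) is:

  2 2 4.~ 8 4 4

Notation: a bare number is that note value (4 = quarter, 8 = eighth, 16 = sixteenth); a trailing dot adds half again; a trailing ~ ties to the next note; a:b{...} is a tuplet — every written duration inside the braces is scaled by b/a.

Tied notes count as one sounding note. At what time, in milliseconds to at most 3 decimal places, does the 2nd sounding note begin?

note 2 onset = 2b = 1538.462ms

1. 0.0ms @ 0 + 1538.462ms (2)
2. 1538.462ms @ 2 + 1538.462ms (2)
3. 3076.923ms @ 4 + 1538.462ms (2)
4. 4615.385ms @ 6 + 769.231ms (1)
5. 5384.615ms @ 7 + 769.231ms (1)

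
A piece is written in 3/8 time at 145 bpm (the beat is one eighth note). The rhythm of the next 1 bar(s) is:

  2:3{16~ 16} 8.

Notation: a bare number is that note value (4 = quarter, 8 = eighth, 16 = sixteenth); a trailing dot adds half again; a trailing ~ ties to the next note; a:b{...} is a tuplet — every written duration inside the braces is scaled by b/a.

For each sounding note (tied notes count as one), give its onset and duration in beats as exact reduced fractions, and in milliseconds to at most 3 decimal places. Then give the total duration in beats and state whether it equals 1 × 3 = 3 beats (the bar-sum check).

1) 0.0ms=0b +620.69ms=3/2b
2) 620.69ms=3/2b +620.69ms=3/2b
Σ=3b of 3 (145bpm 3/8) — PASS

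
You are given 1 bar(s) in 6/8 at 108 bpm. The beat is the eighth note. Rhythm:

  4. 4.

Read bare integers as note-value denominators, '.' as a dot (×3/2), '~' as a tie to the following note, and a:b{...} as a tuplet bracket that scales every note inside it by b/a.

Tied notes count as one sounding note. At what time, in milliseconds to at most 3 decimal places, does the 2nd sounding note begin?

1. 0.0ms @ 0 + 1666.667ms (3)
2. 1666.667ms @ 3 + 1666.667ms (3)

note 2 onset = 3b = 1666.667ms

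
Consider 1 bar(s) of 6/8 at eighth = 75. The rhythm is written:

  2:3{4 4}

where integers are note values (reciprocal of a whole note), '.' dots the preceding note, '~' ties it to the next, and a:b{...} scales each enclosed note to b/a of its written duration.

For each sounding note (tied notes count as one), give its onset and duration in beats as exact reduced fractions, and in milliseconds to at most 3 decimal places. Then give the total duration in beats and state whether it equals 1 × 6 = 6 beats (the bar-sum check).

1) 0.0ms=0b +2400.0ms=3b
2) 2400.0ms=3b +2400.0ms=3b
Σ=6b of 6 (75bpm 6/8) — PASS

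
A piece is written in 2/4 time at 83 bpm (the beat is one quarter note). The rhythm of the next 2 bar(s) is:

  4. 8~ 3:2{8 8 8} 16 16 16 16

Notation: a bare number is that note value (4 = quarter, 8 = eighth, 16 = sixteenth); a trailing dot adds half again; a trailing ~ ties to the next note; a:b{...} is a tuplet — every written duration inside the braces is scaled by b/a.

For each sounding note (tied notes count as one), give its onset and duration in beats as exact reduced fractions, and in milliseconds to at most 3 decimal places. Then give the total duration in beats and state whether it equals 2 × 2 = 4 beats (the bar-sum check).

1) 0.0ms=0b +1084.337ms=3/2b
2) 1084.337ms=3/2b +602.41ms=5/6b
3) 1686.747ms=7/3b +240.964ms=1/3b
4) 1927.711ms=8/3b +240.964ms=1/3b
5) 2168.675ms=3b +180.723ms=1/4b
6) 2349.398ms=13/4b +180.723ms=1/4b
7) 2530.12ms=7/2b +180.723ms=1/4b
8) 2710.843ms=15/4b +180.723ms=1/4b
Σ=4b of 4 (83bpm 2/4) — PASS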